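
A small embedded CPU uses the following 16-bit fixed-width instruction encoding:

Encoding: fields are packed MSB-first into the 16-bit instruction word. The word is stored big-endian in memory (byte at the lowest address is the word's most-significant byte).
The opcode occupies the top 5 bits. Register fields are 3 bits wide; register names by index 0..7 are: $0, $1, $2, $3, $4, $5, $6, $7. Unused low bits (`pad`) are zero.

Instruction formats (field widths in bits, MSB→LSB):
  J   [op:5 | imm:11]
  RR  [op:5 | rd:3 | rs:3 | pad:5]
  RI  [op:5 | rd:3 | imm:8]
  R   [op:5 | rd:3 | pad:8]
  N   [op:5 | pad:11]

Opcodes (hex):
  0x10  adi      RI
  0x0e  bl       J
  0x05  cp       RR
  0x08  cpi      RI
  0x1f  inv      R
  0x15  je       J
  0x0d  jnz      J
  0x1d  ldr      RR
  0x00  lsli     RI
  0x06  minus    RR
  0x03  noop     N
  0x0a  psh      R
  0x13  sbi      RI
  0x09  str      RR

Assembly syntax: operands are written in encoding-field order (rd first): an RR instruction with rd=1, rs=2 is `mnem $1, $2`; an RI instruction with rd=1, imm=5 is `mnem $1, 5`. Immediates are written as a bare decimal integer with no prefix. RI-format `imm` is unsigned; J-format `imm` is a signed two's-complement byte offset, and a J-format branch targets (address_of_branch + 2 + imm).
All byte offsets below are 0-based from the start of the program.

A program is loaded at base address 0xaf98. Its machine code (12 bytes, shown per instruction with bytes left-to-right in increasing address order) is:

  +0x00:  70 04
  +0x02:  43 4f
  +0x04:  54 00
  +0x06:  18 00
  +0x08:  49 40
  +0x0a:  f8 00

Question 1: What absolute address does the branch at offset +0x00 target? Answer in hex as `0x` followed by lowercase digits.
0xaf9e

off 0x00: read 70 04 as big → 0x7004
  top 5b → 0xe → bl [J]
  [10:0] imm=4 = 4
  target = base 0xaf98 + off 0x00 + 2 + imm 4 = 0xaf9e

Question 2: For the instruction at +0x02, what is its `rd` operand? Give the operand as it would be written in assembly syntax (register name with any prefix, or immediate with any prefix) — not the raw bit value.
[02] 43 4f → 0x434f
  opcode bits[15:11]=0x8: cpi/RI
  rd: (w>>8)&0x7=0x3 → $3
  imm: (w>>0)&0xff=0x4f → 79

$3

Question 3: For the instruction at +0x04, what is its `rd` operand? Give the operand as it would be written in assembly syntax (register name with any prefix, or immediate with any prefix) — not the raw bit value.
$4

[04] 54 00 → 0x5400
  top 5b → 0xa → psh [R]
  rd@[10:8]=0x4 ⇒ $4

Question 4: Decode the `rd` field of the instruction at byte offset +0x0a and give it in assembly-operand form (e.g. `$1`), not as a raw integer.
$0

[0a] f8 00 → 0xf800
  opcode bits[15:11]=0x1f: inv/R
  rd: (w>>8)&0x7=0x0 → $0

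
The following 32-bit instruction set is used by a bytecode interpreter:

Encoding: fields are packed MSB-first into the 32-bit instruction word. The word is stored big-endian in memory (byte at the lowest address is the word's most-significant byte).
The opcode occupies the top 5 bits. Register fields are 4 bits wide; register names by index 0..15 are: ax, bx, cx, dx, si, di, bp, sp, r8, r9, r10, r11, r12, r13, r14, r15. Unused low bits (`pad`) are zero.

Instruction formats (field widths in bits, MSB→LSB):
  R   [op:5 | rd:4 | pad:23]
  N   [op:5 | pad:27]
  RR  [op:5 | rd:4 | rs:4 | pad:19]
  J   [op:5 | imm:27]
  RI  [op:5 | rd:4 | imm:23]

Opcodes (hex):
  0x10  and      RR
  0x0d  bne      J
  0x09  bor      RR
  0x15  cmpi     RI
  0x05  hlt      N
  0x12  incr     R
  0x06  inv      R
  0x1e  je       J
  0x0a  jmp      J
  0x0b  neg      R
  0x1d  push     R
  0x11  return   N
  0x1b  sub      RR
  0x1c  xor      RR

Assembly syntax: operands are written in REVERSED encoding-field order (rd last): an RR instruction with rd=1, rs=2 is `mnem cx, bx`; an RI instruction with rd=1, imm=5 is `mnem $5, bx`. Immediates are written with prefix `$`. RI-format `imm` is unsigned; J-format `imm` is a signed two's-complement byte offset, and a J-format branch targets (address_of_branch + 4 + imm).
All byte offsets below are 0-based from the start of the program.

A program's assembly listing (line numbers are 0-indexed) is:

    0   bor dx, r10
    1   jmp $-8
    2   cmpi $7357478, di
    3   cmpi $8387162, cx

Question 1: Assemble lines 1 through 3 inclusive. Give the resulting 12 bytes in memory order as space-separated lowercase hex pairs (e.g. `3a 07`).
line 1 (jmp): pack op=0xa:5|imm=-8:27 = 0x57fffff8; big→ 57 ff ff f8
line 2 (cmpi): pack op=0x15:5|rd=5:4|imm=7357478:23 = 0xaaf04426; big→ aa f0 44 26
line 3 (cmpi): pack op=0x15:5|rd=2:4|imm=8387162:23 = 0xa97ffa5a; big→ a9 7f fa 5a

57 ff ff f8 aa f0 44 26 a9 7f fa 5a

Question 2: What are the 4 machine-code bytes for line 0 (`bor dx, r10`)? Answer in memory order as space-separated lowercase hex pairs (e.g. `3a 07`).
4d 18 00 00

0. bor fields op=0x9:5|rd=10:4|rs=3:4|pad=0:19 → word 4d180000h → 4d 18 00 00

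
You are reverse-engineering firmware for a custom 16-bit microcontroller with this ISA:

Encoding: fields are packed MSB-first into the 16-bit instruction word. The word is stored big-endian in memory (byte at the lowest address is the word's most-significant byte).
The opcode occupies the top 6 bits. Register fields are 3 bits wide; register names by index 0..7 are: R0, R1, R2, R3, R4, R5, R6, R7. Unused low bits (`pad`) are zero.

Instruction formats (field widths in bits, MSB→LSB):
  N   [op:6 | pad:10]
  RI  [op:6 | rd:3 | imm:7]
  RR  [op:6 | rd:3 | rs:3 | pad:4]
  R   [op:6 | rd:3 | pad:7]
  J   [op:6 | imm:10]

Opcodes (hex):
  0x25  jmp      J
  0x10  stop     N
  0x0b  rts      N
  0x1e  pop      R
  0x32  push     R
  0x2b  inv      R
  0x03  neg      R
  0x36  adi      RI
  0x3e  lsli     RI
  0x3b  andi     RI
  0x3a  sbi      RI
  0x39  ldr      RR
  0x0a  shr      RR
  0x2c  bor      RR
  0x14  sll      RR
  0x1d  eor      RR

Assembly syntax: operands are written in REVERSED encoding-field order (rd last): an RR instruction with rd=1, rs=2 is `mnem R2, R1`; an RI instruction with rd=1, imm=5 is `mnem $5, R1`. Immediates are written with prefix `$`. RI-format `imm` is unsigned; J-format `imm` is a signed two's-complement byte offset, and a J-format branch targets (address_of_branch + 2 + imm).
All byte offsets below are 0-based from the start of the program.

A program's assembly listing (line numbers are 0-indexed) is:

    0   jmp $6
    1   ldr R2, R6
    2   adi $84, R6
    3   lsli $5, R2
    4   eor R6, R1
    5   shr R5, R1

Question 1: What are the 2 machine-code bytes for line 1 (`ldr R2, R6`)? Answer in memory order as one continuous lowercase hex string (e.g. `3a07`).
line 1 (ldr): pack op=0x39:6|rd=6:3|rs=2:3|pad=0:4 = 0xe720; big→ e7 20

e720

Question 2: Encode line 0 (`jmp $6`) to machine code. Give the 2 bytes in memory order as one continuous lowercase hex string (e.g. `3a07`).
0. jmp fields op=0x25:6|imm=6:10 → word 9406h → 94 06

9406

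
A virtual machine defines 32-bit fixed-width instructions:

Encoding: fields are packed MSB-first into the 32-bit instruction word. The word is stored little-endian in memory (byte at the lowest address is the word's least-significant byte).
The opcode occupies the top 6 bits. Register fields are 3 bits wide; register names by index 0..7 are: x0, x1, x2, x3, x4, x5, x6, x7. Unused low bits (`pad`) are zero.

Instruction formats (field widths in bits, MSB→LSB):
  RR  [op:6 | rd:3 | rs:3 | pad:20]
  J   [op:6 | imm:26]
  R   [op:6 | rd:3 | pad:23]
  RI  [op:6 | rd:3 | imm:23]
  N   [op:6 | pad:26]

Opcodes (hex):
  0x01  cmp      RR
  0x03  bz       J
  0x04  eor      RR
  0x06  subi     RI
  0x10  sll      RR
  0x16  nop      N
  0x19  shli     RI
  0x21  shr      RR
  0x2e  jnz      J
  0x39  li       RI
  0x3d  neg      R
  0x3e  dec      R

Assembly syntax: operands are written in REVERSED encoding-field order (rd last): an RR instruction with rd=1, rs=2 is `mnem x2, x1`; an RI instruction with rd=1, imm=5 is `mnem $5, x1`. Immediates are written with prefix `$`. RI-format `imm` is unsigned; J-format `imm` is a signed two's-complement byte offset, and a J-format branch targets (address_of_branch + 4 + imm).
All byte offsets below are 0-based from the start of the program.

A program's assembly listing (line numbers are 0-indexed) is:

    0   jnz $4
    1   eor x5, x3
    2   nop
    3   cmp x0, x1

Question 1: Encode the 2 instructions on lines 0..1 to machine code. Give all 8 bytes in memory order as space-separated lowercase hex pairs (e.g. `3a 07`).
04 00 00 b8 00 00 d0 11

L0: jnz op=0x2e:6|imm=4:26 ⇒ 0xb8000004 ⇒ little 04 00 00 b8
L1: eor op=0x4:6|rd=3:3|rs=5:3|pad=0:20 ⇒ 0x11d00000 ⇒ little 00 00 d0 11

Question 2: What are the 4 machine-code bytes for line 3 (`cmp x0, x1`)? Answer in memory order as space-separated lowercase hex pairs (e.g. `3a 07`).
00 00 80 04

L3: cmp op=0x1:6|rd=1:3|rs=0:3|pad=0:20 ⇒ 0x04800000 ⇒ little 00 00 80 04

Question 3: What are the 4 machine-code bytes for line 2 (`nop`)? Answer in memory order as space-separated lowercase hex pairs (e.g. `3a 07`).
line 2 (nop): pack op=0x16:6|pad=0:26 = 0x58000000; little→ 00 00 00 58

00 00 00 58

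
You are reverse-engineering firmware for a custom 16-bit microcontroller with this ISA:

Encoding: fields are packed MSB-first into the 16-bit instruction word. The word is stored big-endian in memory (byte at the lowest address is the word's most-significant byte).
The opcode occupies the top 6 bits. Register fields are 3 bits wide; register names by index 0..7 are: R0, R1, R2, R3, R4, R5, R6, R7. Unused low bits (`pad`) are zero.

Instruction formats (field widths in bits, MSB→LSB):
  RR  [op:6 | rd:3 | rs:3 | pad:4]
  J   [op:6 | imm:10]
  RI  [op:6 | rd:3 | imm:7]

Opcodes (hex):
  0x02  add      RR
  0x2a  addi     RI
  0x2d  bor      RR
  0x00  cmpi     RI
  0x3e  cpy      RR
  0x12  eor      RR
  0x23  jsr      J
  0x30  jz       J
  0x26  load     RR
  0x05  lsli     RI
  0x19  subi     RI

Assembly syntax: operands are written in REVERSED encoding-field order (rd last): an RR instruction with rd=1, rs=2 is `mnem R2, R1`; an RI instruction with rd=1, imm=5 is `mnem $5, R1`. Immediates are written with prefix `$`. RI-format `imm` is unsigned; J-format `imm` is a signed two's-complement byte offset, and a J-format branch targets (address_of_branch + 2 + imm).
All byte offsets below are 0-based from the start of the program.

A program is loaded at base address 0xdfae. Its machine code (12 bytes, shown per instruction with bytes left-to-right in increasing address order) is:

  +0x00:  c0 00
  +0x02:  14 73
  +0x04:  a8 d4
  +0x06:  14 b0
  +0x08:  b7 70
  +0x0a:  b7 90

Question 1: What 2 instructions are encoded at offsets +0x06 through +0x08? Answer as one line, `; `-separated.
lsli $48, R1; bor R7, R6

[06] 14 b0 → 0x14b0
  top 6b → 0x5 → lsli [RI]
  rd: (w>>7)&0x7=0x1 → R1
  imm: (w>>0)&0x7f=0x30 → $48
[08] b7 70 → 0xb770
  top 6b → 0x2d → bor [RR]
  rd: (w>>7)&0x7=0x6 → R6
  rs: (w>>4)&0x7=0x7 → R7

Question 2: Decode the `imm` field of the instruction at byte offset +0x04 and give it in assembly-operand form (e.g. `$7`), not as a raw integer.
+0x04: a8 d4 ⇒ word 0xa8d4 (big)
  top 6b → 0x2a → addi [RI]
  rd: (w>>7)&0x7=0x1 → R1
  imm: (w>>0)&0x7f=0x54 → $84

$84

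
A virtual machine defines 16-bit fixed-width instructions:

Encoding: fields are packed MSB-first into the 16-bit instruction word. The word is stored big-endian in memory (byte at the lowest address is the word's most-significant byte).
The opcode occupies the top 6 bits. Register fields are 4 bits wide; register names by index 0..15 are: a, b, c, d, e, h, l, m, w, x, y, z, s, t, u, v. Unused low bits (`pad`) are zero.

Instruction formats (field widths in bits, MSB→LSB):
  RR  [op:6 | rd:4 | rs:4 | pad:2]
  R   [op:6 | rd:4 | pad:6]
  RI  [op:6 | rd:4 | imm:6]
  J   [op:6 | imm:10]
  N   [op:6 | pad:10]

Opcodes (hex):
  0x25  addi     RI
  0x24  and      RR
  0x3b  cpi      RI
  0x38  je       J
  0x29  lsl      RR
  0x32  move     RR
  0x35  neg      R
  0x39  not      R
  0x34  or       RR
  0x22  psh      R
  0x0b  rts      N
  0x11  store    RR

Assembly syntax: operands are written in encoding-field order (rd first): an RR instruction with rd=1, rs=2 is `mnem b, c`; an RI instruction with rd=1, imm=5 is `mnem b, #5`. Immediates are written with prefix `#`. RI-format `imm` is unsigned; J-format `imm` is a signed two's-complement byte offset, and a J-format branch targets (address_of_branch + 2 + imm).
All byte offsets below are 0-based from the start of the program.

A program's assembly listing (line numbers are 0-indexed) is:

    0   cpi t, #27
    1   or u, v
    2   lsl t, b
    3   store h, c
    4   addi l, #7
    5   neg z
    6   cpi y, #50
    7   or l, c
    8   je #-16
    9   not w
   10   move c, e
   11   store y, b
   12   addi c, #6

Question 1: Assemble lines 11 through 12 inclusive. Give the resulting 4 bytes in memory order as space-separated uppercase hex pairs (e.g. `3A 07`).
46 84 94 86

line 11 (store): pack op=0x11:6|rd=10:4|rs=1:4|pad=0:2 = 0x4684; big→ 46 84
line 12 (addi): pack op=0x25:6|rd=2:4|imm=6:6 = 0x9486; big→ 94 86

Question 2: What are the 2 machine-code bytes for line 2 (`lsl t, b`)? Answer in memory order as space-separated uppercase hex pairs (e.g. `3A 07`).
2. lsl fields op=0x29:6|rd=13:4|rs=1:4|pad=0:2 → word a744h → a7 44

A7 44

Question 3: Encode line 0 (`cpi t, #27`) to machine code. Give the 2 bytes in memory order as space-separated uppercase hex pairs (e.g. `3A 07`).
EF 5B

L0: cpi op=0x3b:6|rd=13:4|imm=27:6 ⇒ 0xef5b ⇒ big ef 5b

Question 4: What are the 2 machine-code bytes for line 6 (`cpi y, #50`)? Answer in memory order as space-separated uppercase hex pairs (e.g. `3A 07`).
EE B2

6. cpi fields op=0x3b:6|rd=10:4|imm=50:6 → word eeb2h → ee b2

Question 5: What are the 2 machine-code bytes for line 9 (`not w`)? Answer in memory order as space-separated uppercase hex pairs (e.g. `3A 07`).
9. not fields op=0x39:6|rd=8:4|pad=0:6 → word e600h → e6 00

E6 00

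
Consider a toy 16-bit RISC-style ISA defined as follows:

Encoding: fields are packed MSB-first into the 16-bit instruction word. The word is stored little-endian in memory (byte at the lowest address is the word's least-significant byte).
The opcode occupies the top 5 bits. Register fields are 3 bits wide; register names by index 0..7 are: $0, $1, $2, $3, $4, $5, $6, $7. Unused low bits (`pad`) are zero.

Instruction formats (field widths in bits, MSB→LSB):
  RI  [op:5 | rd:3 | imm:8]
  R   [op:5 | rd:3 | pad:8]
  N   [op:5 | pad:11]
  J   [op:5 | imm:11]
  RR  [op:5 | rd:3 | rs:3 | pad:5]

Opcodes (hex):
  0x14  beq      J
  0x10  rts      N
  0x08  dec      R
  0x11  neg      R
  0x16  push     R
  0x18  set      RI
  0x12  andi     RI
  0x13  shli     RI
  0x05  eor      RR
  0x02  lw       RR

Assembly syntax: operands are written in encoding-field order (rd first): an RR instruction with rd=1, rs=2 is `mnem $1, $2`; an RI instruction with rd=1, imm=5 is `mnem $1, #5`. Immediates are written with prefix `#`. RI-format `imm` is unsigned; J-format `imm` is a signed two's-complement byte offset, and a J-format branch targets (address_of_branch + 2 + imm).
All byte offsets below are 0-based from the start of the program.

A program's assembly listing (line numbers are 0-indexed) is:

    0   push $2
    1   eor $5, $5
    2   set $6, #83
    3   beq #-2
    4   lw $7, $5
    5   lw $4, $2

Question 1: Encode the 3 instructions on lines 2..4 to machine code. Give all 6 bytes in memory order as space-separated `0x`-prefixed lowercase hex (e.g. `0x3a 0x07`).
0x53 0xc6 0xfe 0xa7 0xa0 0x17

2. set fields op=0x18:5|rd=6:3|imm=83:8 → word c653h → 53 c6
3. beq fields op=0x14:5|imm=-2:11 → word a7feh → fe a7
4. lw fields op=0x2:5|rd=7:3|rs=5:3|pad=0:5 → word 17a0h → a0 17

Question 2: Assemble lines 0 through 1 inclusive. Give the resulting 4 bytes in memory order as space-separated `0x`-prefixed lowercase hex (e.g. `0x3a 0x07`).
L0: push op=0x16:5|rd=2:3|pad=0:8 ⇒ 0xb200 ⇒ little 00 b2
L1: eor op=0x5:5|rd=5:3|rs=5:3|pad=0:5 ⇒ 0x2da0 ⇒ little a0 2d

0x00 0xb2 0xa0 0x2d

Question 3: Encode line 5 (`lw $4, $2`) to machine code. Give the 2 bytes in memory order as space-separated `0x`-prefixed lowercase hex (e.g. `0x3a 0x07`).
L5: lw op=0x2:5|rd=4:3|rs=2:3|pad=0:5 ⇒ 0x1440 ⇒ little 40 14

0x40 0x14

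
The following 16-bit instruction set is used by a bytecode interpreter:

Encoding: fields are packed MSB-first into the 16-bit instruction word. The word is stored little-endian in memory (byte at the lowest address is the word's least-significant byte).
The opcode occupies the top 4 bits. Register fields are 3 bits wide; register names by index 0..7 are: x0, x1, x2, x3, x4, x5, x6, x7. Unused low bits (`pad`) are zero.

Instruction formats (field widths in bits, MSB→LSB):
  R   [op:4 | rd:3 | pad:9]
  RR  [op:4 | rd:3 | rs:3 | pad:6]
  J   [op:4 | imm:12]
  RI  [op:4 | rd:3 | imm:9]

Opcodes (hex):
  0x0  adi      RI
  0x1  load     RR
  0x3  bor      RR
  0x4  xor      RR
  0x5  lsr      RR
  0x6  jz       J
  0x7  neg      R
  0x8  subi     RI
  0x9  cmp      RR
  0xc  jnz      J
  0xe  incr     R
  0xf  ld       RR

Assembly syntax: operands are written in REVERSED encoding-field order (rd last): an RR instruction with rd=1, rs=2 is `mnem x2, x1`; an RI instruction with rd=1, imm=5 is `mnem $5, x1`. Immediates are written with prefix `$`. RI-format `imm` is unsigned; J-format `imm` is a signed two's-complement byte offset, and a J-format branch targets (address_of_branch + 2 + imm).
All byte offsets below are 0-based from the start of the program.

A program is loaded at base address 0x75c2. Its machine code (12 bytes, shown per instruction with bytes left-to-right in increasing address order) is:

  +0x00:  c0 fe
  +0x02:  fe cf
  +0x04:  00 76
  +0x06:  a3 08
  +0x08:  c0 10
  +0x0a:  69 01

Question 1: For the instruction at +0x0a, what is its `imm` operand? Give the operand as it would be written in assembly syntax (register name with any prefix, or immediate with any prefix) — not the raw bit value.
[0a] 69 01 → 0x0169
  opcode bits[15:12]=0x0: adi/RI
  rd@[11:9]=0x0 ⇒ x0
  imm@[8:0]=0x169 ⇒ $361

$361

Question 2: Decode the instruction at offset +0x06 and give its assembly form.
[06] a3 08 → 0x08a3
  op=0x08a3>>12=0x0 ⇒ adi (RI)
  rd: (w>>9)&0x7=0x4 → x4
  imm: (w>>0)&0x1ff=0xa3 → $163

adi $163, x4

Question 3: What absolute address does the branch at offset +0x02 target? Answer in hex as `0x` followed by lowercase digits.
0x75c4

off 0x02: read fe cf as little → 0xcffe
  top 4b → 0xc → jnz [J]
  imm: (w>>0)&0xfff=0xffe (s12→-2) → $-2
  target = base 0x75c2 + off 0x02 + 2 + imm -2 = 0x75c4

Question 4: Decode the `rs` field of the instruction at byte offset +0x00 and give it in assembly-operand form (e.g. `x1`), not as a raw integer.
@+00  little-endian(c0 fe) = 0xfec0
  opcode bits[15:12]=0xf: ld/RR
  [11:9] rd=7 = x7
  [8:6] rs=3 = x3

x3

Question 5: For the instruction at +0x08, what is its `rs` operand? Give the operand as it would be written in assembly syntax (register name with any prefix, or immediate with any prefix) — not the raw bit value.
x3

[08] c0 10 → 0x10c0
  top 4b → 0x1 → load [RR]
  rd@[11:9]=0x0 ⇒ x0
  rs@[8:6]=0x3 ⇒ x3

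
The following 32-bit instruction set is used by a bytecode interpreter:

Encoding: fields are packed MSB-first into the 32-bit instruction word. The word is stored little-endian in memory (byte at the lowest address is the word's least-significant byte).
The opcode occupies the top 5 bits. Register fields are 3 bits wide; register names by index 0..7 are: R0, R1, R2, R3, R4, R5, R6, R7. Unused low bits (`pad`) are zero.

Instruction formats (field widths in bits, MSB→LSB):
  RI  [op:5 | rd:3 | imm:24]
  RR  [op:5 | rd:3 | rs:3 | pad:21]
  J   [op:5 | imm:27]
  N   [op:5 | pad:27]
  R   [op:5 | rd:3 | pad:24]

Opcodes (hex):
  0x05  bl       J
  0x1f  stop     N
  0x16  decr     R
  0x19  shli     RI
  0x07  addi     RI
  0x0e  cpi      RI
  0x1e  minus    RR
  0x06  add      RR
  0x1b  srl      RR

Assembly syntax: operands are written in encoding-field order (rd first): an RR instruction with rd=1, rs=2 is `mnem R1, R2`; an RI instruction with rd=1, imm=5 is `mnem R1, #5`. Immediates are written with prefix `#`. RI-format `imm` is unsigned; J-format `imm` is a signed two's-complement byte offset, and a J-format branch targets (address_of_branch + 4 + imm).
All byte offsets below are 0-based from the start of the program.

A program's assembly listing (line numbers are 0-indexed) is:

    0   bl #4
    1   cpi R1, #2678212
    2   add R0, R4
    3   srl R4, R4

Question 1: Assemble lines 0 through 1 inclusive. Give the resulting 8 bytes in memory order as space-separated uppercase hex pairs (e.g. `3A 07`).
0. bl fields op=0x5:5|imm=4:27 → word 28000004h → 04 00 00 28
1. cpi fields op=0xe:5|rd=1:3|imm=2678212:24 → word 7128ddc4h → c4 dd 28 71

04 00 00 28 C4 DD 28 71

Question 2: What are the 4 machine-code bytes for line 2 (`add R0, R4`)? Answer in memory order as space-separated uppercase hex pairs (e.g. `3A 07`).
line 2 (add): pack op=0x6:5|rd=0:3|rs=4:3|pad=0:21 = 0x30800000; little→ 00 00 80 30

00 00 80 30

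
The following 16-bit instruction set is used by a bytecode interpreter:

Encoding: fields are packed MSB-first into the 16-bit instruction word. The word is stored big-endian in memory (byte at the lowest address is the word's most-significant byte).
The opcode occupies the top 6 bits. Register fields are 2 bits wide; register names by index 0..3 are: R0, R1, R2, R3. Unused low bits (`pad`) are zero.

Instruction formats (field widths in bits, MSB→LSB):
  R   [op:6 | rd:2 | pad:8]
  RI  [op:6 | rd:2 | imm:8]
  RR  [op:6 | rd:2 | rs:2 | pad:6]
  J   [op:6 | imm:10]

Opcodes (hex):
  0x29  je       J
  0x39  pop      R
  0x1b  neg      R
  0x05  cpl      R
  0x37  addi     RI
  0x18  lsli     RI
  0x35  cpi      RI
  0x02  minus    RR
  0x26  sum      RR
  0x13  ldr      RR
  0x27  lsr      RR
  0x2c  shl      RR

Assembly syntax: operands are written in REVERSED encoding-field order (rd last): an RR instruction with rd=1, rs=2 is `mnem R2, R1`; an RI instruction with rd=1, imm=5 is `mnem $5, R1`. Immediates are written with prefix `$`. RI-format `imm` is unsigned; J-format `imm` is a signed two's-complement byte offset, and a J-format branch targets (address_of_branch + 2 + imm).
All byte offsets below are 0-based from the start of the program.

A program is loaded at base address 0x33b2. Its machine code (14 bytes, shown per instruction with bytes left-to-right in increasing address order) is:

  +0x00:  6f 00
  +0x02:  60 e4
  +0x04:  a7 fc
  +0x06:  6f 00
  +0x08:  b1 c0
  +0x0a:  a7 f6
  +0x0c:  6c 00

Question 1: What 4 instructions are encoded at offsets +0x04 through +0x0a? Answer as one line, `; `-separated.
off 0x04: read a7 fc as big → 0xa7fc
  top 6b → 0x29 → je [J]
  imm: (w>>0)&0x3ff=0x3fc (s10→-4) → $-4
off 0x06: read 6f 00 as big → 0x6f00
  top 6b → 0x1b → neg [R]
  rd: (w>>8)&0x3=0x3 → R3
off 0x08: read b1 c0 as big → 0xb1c0
  top 6b → 0x2c → shl [RR]
  rd: (w>>8)&0x3=0x1 → R1
  rs: (w>>6)&0x3=0x3 → R3
off 0x0a: read a7 f6 as big → 0xa7f6
  top 6b → 0x29 → je [J]
  imm: (w>>0)&0x3ff=0x3f6 (s10→-10) → $-10

je $-4; neg R3; shl R3, R1; je $-10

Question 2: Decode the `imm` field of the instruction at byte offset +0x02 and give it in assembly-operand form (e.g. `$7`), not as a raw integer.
$228

@+02  big-endian(60 e4) = 0x60e4
  op=0x60e4>>10=0x18 ⇒ lsli (RI)
  rd@[9:8]=0x0 ⇒ R0
  imm@[7:0]=0xe4 ⇒ $228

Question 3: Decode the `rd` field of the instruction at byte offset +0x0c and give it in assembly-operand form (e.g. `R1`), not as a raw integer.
+0x0c: 6c 00 ⇒ word 0x6c00 (big)
  op=0x6c00>>10=0x1b ⇒ neg (R)
  rd: (w>>8)&0x3=0x0 → R0

R0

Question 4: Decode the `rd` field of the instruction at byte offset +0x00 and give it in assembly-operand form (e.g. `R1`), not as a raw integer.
R3

@+00  big-endian(6f 00) = 0x6f00
  opcode bits[15:10]=0x1b: neg/R
  rd: (w>>8)&0x3=0x3 → R3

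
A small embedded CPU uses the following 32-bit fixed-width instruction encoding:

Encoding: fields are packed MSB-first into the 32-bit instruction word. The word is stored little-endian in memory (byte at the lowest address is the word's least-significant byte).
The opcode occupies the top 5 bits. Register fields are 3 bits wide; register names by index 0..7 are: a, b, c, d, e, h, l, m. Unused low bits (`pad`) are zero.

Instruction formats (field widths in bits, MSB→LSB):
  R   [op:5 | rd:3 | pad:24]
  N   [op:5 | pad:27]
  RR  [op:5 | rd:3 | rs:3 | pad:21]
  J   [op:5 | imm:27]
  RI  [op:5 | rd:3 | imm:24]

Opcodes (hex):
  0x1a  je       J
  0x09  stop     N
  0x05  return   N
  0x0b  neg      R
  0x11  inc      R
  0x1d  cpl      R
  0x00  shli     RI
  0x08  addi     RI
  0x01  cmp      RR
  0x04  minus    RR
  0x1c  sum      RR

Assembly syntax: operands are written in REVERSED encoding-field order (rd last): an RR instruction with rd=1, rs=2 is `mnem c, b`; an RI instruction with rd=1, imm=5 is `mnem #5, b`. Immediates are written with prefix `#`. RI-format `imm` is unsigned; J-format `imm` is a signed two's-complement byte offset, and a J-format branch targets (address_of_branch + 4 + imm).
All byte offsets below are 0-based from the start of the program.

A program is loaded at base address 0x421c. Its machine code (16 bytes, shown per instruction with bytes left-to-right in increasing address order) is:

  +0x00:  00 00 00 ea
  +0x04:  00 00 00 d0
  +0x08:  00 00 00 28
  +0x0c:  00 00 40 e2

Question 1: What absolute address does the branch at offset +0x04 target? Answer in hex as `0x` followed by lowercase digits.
@+04  little-endian(00 00 00 d0) = 0xd0000000
  top 5b → 0x1a → je [J]
  imm: (w>>0)&0x7ffffff=0x0 → #0
  target = base 0x421c + off 0x04 + 4 + imm 0 = 0x4224

0x4224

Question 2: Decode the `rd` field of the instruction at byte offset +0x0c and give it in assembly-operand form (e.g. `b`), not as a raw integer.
+0x0c: 00 00 40 e2 ⇒ word 0xe2400000 (little)
  op=0xe2400000>>27=0x1c ⇒ sum (RR)
  rd@[26:24]=0x2 ⇒ c
  rs@[23:21]=0x2 ⇒ c

c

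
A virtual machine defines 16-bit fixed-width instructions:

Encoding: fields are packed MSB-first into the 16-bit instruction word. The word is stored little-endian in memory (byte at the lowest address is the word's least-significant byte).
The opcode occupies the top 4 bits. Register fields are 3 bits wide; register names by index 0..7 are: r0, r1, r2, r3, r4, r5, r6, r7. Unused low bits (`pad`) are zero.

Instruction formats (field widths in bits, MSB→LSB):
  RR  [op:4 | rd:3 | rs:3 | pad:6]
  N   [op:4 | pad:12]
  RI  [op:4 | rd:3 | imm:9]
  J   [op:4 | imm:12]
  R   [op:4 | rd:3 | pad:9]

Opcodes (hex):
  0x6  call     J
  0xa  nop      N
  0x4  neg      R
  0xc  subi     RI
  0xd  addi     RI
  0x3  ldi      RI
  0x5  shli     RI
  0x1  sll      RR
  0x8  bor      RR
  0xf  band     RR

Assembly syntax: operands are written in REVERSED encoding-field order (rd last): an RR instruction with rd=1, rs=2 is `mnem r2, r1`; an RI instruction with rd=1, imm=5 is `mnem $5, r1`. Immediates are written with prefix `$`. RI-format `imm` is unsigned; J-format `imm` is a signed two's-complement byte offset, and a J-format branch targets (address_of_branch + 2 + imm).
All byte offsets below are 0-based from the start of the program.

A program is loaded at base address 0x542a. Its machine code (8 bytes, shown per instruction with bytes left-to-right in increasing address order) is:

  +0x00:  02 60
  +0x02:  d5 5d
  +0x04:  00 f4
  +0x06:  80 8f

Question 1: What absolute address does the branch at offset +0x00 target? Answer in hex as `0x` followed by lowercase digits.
+0x00: 02 60 ⇒ word 0x6002 (little)
  top 4b → 0x6 → call [J]
  imm: (w>>0)&0xfff=0x2 → $2
  target = base 0x542a + off 0x00 + 2 + imm 2 = 0x542e

0x542e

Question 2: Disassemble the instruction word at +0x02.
@+02  little-endian(d5 5d) = 0x5dd5
  op=0x5dd5>>12=0x5 ⇒ shli (RI)
  [11:9] rd=6 = r6
  [8:0] imm=469 = $469

shli $469, r6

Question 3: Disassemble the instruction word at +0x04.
[04] 00 f4 → 0xf400
  op=0xf400>>12=0xf ⇒ band (RR)
  rd@[11:9]=0x2 ⇒ r2
  rs@[8:6]=0x0 ⇒ r0

band r0, r2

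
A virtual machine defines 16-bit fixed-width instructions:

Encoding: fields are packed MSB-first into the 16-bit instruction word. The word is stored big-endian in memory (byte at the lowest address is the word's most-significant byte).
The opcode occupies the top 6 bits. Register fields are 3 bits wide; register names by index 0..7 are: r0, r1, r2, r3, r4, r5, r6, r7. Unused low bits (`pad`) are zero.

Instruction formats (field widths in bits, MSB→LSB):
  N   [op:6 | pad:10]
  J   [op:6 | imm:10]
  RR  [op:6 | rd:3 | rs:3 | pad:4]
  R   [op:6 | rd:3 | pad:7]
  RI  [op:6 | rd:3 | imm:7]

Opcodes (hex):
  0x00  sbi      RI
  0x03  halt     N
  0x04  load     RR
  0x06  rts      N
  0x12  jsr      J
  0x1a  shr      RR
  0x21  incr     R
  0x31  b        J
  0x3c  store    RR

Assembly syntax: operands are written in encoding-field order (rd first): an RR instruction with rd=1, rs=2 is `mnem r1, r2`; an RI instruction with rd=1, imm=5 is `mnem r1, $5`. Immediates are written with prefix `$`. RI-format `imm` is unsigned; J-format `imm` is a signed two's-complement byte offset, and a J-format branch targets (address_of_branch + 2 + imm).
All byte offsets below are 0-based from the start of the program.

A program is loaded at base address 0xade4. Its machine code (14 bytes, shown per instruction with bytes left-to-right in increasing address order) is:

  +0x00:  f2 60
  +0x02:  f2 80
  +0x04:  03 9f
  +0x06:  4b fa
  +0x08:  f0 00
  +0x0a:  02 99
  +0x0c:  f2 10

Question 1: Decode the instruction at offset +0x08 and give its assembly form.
store r0, r0

[08] f0 00 → 0xf000
  opcode bits[15:10]=0x3c: store/RR
  [9:7] rd=0 = r0
  [6:4] rs=0 = r0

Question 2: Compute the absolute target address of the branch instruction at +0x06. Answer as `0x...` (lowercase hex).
@+06  big-endian(4b fa) = 0x4bfa
  top 6b → 0x12 → jsr [J]
  imm: (w>>0)&0x3ff=0x3fa (s10→-6) → $-6
  target = base 0xade4 + off 0x06 + 2 + imm -6 = 0xade6

0xade6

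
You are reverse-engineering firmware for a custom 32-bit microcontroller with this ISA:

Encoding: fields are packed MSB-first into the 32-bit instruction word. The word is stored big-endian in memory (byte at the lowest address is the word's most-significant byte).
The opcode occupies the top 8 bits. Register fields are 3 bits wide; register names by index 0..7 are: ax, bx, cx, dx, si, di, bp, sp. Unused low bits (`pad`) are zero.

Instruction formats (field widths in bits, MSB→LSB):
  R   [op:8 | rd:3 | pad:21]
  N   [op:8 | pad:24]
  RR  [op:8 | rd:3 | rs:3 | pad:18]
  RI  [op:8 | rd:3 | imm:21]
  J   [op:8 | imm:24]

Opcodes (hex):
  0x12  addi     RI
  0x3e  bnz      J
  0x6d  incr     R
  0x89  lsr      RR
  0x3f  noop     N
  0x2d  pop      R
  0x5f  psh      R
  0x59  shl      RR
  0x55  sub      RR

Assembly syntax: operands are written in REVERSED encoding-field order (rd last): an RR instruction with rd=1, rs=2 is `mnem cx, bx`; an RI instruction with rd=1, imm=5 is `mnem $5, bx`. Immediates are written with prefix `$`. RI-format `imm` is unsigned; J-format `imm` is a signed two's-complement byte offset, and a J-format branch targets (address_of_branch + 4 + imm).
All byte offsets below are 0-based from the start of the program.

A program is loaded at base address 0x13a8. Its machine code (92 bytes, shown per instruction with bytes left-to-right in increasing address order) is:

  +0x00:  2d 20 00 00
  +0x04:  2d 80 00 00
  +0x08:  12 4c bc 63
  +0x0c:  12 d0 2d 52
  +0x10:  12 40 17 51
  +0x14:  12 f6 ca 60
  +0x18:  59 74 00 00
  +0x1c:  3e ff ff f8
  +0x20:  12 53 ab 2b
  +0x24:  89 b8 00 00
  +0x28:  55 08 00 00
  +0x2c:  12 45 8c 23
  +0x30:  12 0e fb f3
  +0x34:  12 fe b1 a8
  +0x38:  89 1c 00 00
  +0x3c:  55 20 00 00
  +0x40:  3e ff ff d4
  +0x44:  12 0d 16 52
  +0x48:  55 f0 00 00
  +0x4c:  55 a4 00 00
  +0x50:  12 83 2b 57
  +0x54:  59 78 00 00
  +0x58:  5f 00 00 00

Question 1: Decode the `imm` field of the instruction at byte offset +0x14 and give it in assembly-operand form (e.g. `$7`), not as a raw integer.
@+14  big-endian(12 f6 ca 60) = 0x12f6ca60
  opcode bits[31:24]=0x12: addi/RI
  [23:21] rd=7 = sp
  [20:0] imm=1493600 = $1493600

$1493600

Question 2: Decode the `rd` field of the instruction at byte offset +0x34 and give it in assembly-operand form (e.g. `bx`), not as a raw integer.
sp

off 0x34: read 12 fe b1 a8 as big → 0x12feb1a8
  op=0x12feb1a8>>24=0x12 ⇒ addi (RI)
  rd@[23:21]=0x7 ⇒ sp
  imm@[20:0]=0x1eb1a8 ⇒ $2011560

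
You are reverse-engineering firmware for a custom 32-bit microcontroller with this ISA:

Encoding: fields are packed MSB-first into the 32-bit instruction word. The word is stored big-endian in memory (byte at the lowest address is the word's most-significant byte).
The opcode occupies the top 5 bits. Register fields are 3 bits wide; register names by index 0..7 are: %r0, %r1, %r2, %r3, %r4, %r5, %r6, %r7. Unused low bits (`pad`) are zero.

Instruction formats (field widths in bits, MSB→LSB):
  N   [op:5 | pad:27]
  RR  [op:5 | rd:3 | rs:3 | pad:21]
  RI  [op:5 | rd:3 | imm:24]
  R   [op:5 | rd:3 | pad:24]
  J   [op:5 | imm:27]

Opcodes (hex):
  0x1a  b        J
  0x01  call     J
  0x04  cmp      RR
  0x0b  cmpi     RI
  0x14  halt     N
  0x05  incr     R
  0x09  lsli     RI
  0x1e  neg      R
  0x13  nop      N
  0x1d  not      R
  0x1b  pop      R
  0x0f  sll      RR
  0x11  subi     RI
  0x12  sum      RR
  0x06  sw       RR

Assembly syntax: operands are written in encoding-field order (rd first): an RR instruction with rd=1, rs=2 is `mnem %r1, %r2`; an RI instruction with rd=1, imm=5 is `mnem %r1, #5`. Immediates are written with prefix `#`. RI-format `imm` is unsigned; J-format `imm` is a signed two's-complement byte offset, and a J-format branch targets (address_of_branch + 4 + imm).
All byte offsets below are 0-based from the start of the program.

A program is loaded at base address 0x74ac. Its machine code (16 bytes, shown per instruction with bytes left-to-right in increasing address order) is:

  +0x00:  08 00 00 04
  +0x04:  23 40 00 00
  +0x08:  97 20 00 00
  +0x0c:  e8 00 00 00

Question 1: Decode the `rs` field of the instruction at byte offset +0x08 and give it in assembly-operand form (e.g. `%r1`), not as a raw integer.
%r1

@+08  big-endian(97 20 00 00) = 0x97200000
  op=0x97200000>>27=0x12 ⇒ sum (RR)
  rd: (w>>24)&0x7=0x7 → %r7
  rs: (w>>21)&0x7=0x1 → %r1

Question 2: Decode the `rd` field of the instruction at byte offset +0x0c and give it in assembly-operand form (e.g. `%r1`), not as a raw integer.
%r0

off 0x0c: read e8 00 00 00 as big → 0xe8000000
  op=0xe8000000>>27=0x1d ⇒ not (R)
  rd: (w>>24)&0x7=0x0 → %r0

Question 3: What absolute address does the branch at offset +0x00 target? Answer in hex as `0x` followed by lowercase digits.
0x74b4

+0x00: 08 00 00 04 ⇒ word 0x08000004 (big)
  opcode bits[31:27]=0x1: call/J
  imm@[26:0]=0x4 ⇒ #4
  target = base 0x74ac + off 0x00 + 4 + imm 4 = 0x74b4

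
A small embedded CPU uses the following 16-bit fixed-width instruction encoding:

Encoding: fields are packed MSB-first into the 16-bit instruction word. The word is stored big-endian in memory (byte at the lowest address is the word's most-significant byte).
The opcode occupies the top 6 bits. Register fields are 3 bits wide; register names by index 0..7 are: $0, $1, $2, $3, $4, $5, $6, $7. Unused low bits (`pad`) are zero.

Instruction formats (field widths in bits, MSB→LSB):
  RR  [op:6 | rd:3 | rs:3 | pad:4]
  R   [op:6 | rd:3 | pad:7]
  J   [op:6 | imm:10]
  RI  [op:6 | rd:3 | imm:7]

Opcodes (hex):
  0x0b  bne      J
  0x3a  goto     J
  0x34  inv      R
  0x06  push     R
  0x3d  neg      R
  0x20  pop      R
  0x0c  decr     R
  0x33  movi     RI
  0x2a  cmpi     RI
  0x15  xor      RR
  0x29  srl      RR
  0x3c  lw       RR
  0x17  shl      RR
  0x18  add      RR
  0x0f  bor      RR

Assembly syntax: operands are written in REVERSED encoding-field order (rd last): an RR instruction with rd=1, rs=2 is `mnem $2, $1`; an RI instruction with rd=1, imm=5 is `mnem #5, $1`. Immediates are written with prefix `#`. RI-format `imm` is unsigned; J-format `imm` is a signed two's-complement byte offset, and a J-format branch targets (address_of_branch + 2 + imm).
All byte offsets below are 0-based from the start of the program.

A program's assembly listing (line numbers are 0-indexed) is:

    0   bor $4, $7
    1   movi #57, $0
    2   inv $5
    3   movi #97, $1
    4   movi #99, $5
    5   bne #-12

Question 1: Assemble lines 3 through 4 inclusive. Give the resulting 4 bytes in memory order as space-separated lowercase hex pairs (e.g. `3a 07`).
cc e1 ce e3

line 3 (movi): pack op=0x33:6|rd=1:3|imm=97:7 = 0xcce1; big→ cc e1
line 4 (movi): pack op=0x33:6|rd=5:3|imm=99:7 = 0xcee3; big→ ce e3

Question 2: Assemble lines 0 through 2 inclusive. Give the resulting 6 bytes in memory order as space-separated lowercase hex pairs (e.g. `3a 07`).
L0: bor op=0xf:6|rd=7:3|rs=4:3|pad=0:4 ⇒ 0x3fc0 ⇒ big 3f c0
L1: movi op=0x33:6|rd=0:3|imm=57:7 ⇒ 0xcc39 ⇒ big cc 39
L2: inv op=0x34:6|rd=5:3|pad=0:7 ⇒ 0xd280 ⇒ big d2 80

3f c0 cc 39 d2 80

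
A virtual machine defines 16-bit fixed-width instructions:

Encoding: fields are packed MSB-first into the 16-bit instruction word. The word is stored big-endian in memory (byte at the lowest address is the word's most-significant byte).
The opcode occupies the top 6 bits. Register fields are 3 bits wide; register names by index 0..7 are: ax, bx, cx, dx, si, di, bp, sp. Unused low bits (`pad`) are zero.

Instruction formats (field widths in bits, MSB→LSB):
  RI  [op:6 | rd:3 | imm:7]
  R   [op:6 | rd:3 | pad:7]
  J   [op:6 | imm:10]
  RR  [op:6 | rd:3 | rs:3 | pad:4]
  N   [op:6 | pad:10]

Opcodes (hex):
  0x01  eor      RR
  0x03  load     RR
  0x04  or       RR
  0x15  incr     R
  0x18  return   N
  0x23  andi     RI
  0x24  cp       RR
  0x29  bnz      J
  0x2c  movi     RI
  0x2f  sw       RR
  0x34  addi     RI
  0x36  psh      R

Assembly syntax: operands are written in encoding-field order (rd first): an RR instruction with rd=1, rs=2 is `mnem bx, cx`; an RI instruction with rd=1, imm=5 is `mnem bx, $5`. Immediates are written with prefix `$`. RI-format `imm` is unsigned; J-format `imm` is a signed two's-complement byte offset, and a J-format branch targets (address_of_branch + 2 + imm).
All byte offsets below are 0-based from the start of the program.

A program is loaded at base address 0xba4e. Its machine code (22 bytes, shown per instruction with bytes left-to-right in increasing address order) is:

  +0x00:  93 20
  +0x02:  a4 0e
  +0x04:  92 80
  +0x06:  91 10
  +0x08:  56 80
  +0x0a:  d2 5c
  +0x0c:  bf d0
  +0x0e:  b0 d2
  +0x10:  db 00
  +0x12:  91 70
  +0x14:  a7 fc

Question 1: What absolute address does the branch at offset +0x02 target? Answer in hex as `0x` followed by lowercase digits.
+0x02: a4 0e ⇒ word 0xa40e (big)
  opcode bits[15:10]=0x29: bnz/J
  imm@[9:0]=0xe ⇒ $14
  target = base 0xba4e + off 0x02 + 2 + imm 14 = 0xba60

0xba60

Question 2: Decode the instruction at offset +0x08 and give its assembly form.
[08] 56 80 → 0x5680
  opcode bits[15:10]=0x15: incr/R
  [9:7] rd=5 = di

incr di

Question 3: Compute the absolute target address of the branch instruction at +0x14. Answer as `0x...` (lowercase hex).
+0x14: a7 fc ⇒ word 0xa7fc (big)
  opcode bits[15:10]=0x29: bnz/J
  imm@[9:0]=0x3fc (s10→-4) ⇒ $-4
  target = base 0xba4e + off 0x14 + 2 + imm -4 = 0xba60

0xba60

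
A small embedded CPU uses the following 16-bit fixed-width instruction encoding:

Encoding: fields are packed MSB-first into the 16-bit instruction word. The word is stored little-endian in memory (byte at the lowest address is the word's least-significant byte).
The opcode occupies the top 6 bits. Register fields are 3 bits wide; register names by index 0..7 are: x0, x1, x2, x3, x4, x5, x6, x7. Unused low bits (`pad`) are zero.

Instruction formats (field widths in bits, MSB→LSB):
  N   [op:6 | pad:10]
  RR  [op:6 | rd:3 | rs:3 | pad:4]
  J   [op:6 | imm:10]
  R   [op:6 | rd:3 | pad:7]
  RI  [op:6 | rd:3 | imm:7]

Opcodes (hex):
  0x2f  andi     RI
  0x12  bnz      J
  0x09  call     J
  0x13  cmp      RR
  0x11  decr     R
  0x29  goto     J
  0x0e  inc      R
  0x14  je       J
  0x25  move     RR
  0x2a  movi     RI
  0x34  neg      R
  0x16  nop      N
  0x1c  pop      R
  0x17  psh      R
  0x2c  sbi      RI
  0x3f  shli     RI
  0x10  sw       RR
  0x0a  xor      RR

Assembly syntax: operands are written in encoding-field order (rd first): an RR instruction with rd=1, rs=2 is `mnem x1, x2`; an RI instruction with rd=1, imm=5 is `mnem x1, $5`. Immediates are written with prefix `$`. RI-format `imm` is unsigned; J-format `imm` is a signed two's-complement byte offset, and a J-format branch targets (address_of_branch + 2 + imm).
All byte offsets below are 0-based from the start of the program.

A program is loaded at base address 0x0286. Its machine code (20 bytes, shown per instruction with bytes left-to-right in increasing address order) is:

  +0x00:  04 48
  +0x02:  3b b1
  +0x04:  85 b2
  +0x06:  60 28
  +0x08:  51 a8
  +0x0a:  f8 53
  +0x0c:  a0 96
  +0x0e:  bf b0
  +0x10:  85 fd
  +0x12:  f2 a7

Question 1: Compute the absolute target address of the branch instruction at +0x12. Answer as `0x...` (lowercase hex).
0x028c

off 0x12: read f2 a7 as little → 0xa7f2
  top 6b → 0x29 → goto [J]
  imm@[9:0]=0x3f2 (s10→-14) ⇒ $-14
  target = base 0x0286 + off 0x12 + 2 + imm -14 = 0x028c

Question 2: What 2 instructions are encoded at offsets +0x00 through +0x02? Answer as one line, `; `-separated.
bnz $4; sbi x2, $59

+0x00: 04 48 ⇒ word 0x4804 (little)
  top 6b → 0x12 → bnz [J]
  [9:0] imm=4 = $4
+0x02: 3b b1 ⇒ word 0xb13b (little)
  top 6b → 0x2c → sbi [RI]
  [9:7] rd=2 = x2
  [6:0] imm=59 = $59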